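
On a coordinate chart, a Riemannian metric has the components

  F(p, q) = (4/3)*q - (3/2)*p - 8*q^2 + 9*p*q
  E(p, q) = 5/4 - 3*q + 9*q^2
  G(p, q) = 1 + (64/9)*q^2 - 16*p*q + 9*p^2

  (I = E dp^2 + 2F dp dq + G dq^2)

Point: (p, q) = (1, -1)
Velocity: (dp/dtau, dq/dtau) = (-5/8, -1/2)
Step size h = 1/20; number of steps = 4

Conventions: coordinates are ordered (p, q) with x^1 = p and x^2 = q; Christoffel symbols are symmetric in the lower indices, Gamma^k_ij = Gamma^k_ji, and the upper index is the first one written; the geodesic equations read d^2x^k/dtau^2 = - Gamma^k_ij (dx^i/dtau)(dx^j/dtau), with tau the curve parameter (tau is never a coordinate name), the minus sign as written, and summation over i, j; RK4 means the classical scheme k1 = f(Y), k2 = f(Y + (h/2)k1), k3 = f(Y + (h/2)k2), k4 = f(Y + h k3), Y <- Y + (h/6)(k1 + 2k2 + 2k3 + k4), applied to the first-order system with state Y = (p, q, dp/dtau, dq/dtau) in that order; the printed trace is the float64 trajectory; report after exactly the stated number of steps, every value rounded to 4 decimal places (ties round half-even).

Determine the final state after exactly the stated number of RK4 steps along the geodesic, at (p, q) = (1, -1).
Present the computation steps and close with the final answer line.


f(Y) = (dp/dtau, dq/dtau, -Gamma^p_ij Y'^i Y'^j, -Gamma^q_ij Y'^i Y'^j) with the Gammas evaluated at the stage position; h = 0.050000; intermediate values shown to 6 dp
step 0: p = 1.0000, q = -1.0000, dp/dtau = -0.6250, dq/dtau = -0.5000
step 1:
  k1: at (p, q) = (1.000000, -1.000000), (dp/dtau, dq/dtau) = (-0.625000, -0.500000); Gamma_ppp = 0.000000, Gamma_ppq = -0.231476, Gamma_pqq = 0.205756, Gamma_qpp = 0.000000, Gamma_qpq = 0.374770, Gamma_qqq = -0.333129; k1 = (-0.625000, -0.500000, 0.093233, -0.150949)
  k2: at (p, q) = (0.984375, -1.012500), (dp/dtau, dq/dtau) = (-0.622669, -0.503774); Gamma_ppp = 0.000000, Gamma_ppq = -0.233387, Gamma_pqq = 0.207455, Gamma_qpp = 0.000000, Gamma_qpq = 0.372965, Gamma_qqq = -0.331525; k2 = (-0.622669, -0.503774, 0.093770, -0.149850)
  k3: at (p, q) = (0.984433, -1.012594), (dp/dtau, dq/dtau) = (-0.622656, -0.503746); Gamma_ppp = 0.000000, Gamma_ppq = -0.233370, Gamma_pqq = 0.207440, Gamma_qpp = 0.000000, Gamma_qpq = 0.372937, Gamma_qqq = -0.331500; k3 = (-0.622656, -0.503746, 0.093758, -0.149830)
  k4: at (p, q) = (0.968867, -1.025187), (dp/dtau, dq/dtau) = (-0.620312, -0.507491); Gamma_ppp = 0.000000, Gamma_ppq = -0.235239, Gamma_pqq = 0.209101, Gamma_qpp = 0.000000, Gamma_qpq = 0.371088, Gamma_qqq = -0.329856; k4 = (-0.620312, -0.507491, 0.094254, -0.148686)
  Y <- Y + (h/6)(k1 + 2k2 + 2k3 + k4): p = 0.9689, q = -1.0252, dp/dtau = -0.6203, dq/dtau = -0.5075
step 2:
  k1: at (p, q) = (0.968867, -1.025188), (dp/dtau, dq/dtau) = (-0.620312, -0.507492); Gamma_ppp = 0.000000, Gamma_ppq = -0.235239, Gamma_pqq = 0.209101, Gamma_qpp = 0.000000, Gamma_qpq = 0.371088, Gamma_qqq = -0.329856; k1 = (-0.620312, -0.507492, 0.094254, -0.148686)
  k2: at (p, q) = (0.953359, -1.037875), (dp/dtau, dq/dtau) = (-0.617956, -0.511209); Gamma_ppp = 0.000000, Gamma_ppq = -0.237064, Gamma_pqq = 0.210723, Gamma_qpp = 0.000000, Gamma_qpq = 0.369195, Gamma_qqq = -0.328174; k2 = (-0.617956, -0.511209, 0.094710, -0.147498)
  k3: at (p, q) = (0.953418, -1.037968), (dp/dtau, dq/dtau) = (-0.617944, -0.511179); Gamma_ppp = 0.000000, Gamma_ppq = -0.237047, Gamma_pqq = 0.210708, Gamma_qpp = 0.000000, Gamma_qpq = 0.369168, Gamma_qqq = -0.328150; k3 = (-0.617944, -0.511179, 0.094698, -0.147479)
  k4: at (p, q) = (0.937970, -1.050747), (dp/dtau, dq/dtau) = (-0.615577, -0.514866); Gamma_ppp = 0.000000, Gamma_ppq = -0.238827, Gamma_pqq = 0.212291, Gamma_qpp = 0.000000, Gamma_qpq = 0.367235, Gamma_qqq = -0.326431; k4 = (-0.615577, -0.514866, 0.095112, -0.146250)
  Y <- Y + (h/6)(k1 + 2k2 + 2k3 + k4): p = 0.9380, q = -1.0507, dp/dtau = -0.6156, dq/dtau = -0.5149
step 3:
  k1: at (p, q) = (0.937970, -1.050747), (dp/dtau, dq/dtau) = (-0.615577, -0.514866); Gamma_ppp = 0.000000, Gamma_ppq = -0.238827, Gamma_pqq = 0.212291, Gamma_qpp = 0.000000, Gamma_qpq = 0.367235, Gamma_qqq = -0.326431; k1 = (-0.615577, -0.514866, 0.095112, -0.146250)
  k2: at (p, q) = (0.922580, -1.063619), (dp/dtau, dq/dtau) = (-0.613199, -0.518522); Gamma_ppp = 0.000000, Gamma_ppq = -0.240562, Gamma_pqq = 0.213833, Gamma_qpp = 0.000000, Gamma_qpq = 0.365261, Gamma_qqq = -0.324676; k2 = (-0.613199, -0.518522, 0.095485, -0.144981)
  k3: at (p, q) = (0.922640, -1.063710), (dp/dtau, dq/dtau) = (-0.613190, -0.518490); Gamma_ppp = 0.000000, Gamma_ppq = -0.240545, Gamma_pqq = 0.213818, Gamma_qpp = 0.000000, Gamma_qpq = 0.365235, Gamma_qqq = -0.324653; k3 = (-0.613190, -0.518490, 0.095473, -0.144963)
  k4: at (p, q) = (0.907310, -1.076672), (dp/dtau, dq/dtau) = (-0.610804, -0.522114); Gamma_ppp = 0.000000, Gamma_ppq = -0.242234, Gamma_pqq = 0.215319, Gamma_qpp = 0.000000, Gamma_qpq = 0.363223, Gamma_qqq = -0.322864; k4 = (-0.610804, -0.522114, 0.095804, -0.143656)
  Y <- Y + (h/6)(k1 + 2k2 + 2k3 + k4): p = 0.9073, q = -1.0767, dp/dtau = -0.6108, dq/dtau = -0.5221
step 4:
  k1: at (p, q) = (0.907310, -1.076672), (dp/dtau, dq/dtau) = (-0.610804, -0.522114); Gamma_ppp = 0.000000, Gamma_ppq = -0.242234, Gamma_pqq = 0.215319, Gamma_qpp = 0.000000, Gamma_qpq = 0.363222, Gamma_qqq = -0.322864; k1 = (-0.610804, -0.522114, 0.095804, -0.143656)
  k2: at (p, q) = (0.892040, -1.089725), (dp/dtau, dq/dtau) = (-0.608409, -0.525705); Gamma_ppp = 0.000000, Gamma_ppq = -0.243875, Gamma_pqq = 0.216778, Gamma_qpp = 0.000000, Gamma_qpq = 0.361173, Gamma_qqq = -0.321043; k2 = (-0.608409, -0.525705, 0.096094, -0.142313)
  k3: at (p, q) = (0.892100, -1.089815), (dp/dtau, dq/dtau) = (-0.608401, -0.525672); Gamma_ppp = 0.000000, Gamma_ppq = -0.243858, Gamma_pqq = 0.216762, Gamma_qpp = 0.000000, Gamma_qpq = 0.361148, Gamma_qqq = -0.321021; k3 = (-0.608401, -0.525672, 0.096083, -0.142296)
  k4: at (p, q) = (0.876890, -1.102956), (dp/dtau, dq/dtau) = (-0.606000, -0.529229); Gamma_ppp = 0.000000, Gamma_ppq = -0.245452, Gamma_pqq = 0.218179, Gamma_qpp = 0.000000, Gamma_qpq = 0.359064, Gamma_qqq = -0.319168; k4 = (-0.606000, -0.529229, 0.096330, -0.140919)
  Y <- Y + (h/6)(k1 + 2k2 + 2k3 + k4): p = 0.8769, q = -1.1030, dp/dtau = -0.6060, dq/dtau = -0.5292

Answer: p = 0.8769, q = -1.1030, dp/dtau = -0.6060, dq/dtau = -0.5292


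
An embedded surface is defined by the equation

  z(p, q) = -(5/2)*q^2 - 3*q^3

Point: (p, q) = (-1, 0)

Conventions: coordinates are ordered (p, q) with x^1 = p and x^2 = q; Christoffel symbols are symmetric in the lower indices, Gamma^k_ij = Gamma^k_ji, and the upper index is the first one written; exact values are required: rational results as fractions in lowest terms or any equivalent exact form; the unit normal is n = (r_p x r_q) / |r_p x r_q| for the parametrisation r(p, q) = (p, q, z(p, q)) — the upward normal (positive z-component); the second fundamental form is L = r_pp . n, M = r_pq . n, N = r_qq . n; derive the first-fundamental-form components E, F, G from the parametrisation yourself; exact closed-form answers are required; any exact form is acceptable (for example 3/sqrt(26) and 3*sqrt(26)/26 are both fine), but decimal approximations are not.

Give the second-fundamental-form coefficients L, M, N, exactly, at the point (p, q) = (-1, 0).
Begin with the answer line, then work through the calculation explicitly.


Answer: L = 0, M = 0, N = -5

z_p = 0, z_q = 0, z_pp = 0, z_pq = 0, z_qq = -5
E = 1, F = 0, G = 1; answer radicand W^2 = 1
unnormalised second-form numerators: l = 0, m = 0, n = -5; L = l/sqrt(1), and similarly M = m/sqrt(W^2), N = n/sqrt(W^2)


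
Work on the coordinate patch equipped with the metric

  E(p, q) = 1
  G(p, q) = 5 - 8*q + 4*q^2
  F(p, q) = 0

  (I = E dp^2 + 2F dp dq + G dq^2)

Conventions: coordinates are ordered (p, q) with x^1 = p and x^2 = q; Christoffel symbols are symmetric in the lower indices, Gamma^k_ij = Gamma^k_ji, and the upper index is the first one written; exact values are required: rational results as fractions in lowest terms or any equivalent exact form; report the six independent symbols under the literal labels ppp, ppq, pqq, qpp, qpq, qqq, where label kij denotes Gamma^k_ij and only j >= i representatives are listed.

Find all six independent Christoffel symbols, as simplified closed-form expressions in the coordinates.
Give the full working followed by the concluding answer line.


E = 1; F = 0; G = 5 - 8*q + 4*q^2
Gamma^k_ij = (1/2) g^{kl} (d_i g_jl + d_j g_il - d_l g_ij), with g^inv = (1/(EG-F^2)) [[G, -F], [-F, E]]
first partials: E_p = 0, E_q = 0, F_p = 0, F_q = 0, G_p = 0, G_q = -8 + 8*q
D = EG - F^2 = 5 - 8*q + 4*q^2
expanded: Gamma^p_pp = (G E_p - 2F F_p + F E_q)/(2D), Gamma^p_pq = (G E_q - F G_p)/(2D), Gamma^p_qq = (2G F_q - G G_p - F G_q)/(2D), Gamma^q_pp = (2E F_p - E E_q - F E_p)/(2D), Gamma^q_pq = (E G_p - F E_q)/(2D), Gamma^q_qq = (E G_q - 2F F_q + F G_p)/(2D); substitute and cancel common factors

Answer: Gamma_ppp = 0, Gamma_ppq = 0, Gamma_pqq = 0, Gamma_qpp = 0, Gamma_qpq = 0, Gamma_qqq = (4*q - 4)/(4*q^2 - 8*q + 5)


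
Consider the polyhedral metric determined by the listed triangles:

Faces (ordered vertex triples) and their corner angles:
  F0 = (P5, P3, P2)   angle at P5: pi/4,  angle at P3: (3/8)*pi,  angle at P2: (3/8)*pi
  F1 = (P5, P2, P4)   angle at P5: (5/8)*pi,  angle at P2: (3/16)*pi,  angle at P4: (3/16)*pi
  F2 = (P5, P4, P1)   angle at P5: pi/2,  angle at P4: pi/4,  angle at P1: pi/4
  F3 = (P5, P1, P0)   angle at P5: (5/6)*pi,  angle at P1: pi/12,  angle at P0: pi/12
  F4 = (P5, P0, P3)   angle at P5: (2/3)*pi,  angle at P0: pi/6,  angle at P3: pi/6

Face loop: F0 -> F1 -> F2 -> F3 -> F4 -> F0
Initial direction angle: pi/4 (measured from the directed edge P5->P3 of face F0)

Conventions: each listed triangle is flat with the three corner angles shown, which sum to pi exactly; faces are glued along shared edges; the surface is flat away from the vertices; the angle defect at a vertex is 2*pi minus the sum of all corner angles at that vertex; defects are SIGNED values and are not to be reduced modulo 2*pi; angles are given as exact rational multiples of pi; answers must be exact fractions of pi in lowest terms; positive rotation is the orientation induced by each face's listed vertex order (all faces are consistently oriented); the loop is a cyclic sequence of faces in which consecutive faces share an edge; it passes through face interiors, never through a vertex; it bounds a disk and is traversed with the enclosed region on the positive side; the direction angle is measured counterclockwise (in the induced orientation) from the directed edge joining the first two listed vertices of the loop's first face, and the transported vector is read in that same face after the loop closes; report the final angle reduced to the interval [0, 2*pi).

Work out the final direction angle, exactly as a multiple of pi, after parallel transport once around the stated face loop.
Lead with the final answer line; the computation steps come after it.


Answer: final direction angle = (11/8)*pi

enclosed vertex P5: corner angles sum to (23/8)*pi, defect = 2*pi - (23/8)*pi = (-7/8)*pi
the final direction is the initial angle plus the enclosed defects, taken mod 2*pi in the induced orientation
final angle = pi/4 - (7/8)*pi = (11/8)*pi (mod 2*pi)


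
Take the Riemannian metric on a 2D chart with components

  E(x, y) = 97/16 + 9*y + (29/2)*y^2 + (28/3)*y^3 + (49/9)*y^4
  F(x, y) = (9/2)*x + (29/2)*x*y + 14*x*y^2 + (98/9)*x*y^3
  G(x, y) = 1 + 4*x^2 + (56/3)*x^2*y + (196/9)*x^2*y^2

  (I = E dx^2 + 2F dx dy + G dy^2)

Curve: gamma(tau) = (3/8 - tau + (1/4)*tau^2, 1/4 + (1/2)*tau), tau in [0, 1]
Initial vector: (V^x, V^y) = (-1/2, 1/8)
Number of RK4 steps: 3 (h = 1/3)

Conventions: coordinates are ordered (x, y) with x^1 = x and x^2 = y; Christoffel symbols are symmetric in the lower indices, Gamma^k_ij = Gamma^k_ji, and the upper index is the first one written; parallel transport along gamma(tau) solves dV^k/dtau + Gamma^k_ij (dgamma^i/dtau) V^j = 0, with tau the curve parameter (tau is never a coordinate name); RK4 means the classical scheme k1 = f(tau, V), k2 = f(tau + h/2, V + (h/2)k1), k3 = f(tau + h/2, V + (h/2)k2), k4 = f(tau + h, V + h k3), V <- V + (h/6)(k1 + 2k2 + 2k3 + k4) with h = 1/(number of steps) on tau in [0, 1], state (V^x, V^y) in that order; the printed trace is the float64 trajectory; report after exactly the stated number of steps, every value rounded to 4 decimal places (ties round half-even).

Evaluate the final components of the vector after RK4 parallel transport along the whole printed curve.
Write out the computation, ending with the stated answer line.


gamma'(tau) = (-1 + (1/2)*tau, 1/2); f(tau, V)^k = -Gamma^k_ij(gamma(tau)) gamma'^i(tau) V^j; h = 1/3; intermediate values shown to 6 dp
curve data and Christoffel symbols at the stage parameters:
  tau = 0.000000: gamma = (0.375000, 0.250000), gamma' = (-1.000000, 0.500000); Gamma_xxx = 0.000000, Gamma_xxy = 0.849401, Gamma_xyy = 0.469406, Gamma_yxx = 0.000000, Gamma_yxy = 0.348316, Gamma_yyy = 0.192490
  tau = 0.166667: gamma = (0.215278, 0.333333), gamma' = (-0.916667, 0.500000); Gamma_xxx = 0.000000, Gamma_xxy = 0.967426, Gamma_xyy = 0.273348, Gamma_yxx = 0.000000, Gamma_yxy = 0.233160, Gamma_yyy = 0.065880
  tau = 0.333333: gamma = (0.069444, 0.416667), gamma' = (-0.833333, 0.500000); Gamma_xxx = 0.000000, Gamma_xxy = 1.038942, Gamma_xyy = 0.085359, Gamma_yxx = 0.000000, Gamma_yxy = 0.081580, Gamma_yyy = 0.006703
  tau = 0.500000: gamma = (-0.062500, 0.500000), gamma' = (-0.750000, 0.500000); Gamma_xxx = 0.000000, Gamma_xxy = 1.053483, Gamma_xyy = -0.070908, Gamma_yxx = 0.000000, Gamma_yxy = -0.074431, Gamma_yyy = 0.005010
  tau = 0.666667: gamma = (-0.180556, 0.583333), gamma' = (-0.666667, 0.500000); Gamma_xxx = 0.000000, Gamma_xxy = 1.021951, Gamma_xyy = -0.182348, Gamma_yxx = 0.000000, Gamma_yxy = -0.206937, Gamma_yyy = 0.036924
  tau = 0.833333: gamma = (-0.284722, 0.666667), gamma' = (-0.583333, 0.500000); Gamma_xxx = 0.000000, Gamma_xxy = 0.965243, Gamma_xyy = -0.250928, Gamma_yxx = 0.000000, Gamma_yxy = -0.304016, Gamma_yyy = 0.079033
  tau = 1.000000: gamma = (-0.375000, 0.750000), gamma' = (-0.500000, 0.500000); Gamma_xxx = 0.000000, Gamma_xxy = 0.901594, Gamma_xyy = -0.286871, Gamma_yxx = 0.000000, Gamma_yxy = -0.367316, Gamma_yyy = 0.116873
step 0: V^x = -0.5000, V^y = 0.1250
step 1: k1 = (0.289188, 0.118588), k2 = (0.327135, 0.078843), k3 = (0.319107, 0.076908), k4 = (0.328469, 0.025792); V <- V + (h/6)(k1 + 2k2 + 2k3 + k4): V^x = -0.3939, V^y = 0.1503
step 2: k1 = (0.328345, 0.025782), k2 = (0.306300, -0.021641), k3 = (0.301710, -0.021317), k4 = (0.260510, -0.052751); V <- V + (h/6)(k1 + 2k2 + 2k3 + k4): V^x = -0.2936, V^y = 0.1441
step 3: k1 = (0.261307, -0.052913), k2 = (0.213797, -0.067338), k3 = (0.215964, -0.068021), k4 = (0.172036, -0.070089); V <- V + (h/6)(k1 + 2k2 + 2k3 + k4): V^x = -0.2218, V^y = 0.1222

Answer: V^x = -0.2218, V^y = 0.1222


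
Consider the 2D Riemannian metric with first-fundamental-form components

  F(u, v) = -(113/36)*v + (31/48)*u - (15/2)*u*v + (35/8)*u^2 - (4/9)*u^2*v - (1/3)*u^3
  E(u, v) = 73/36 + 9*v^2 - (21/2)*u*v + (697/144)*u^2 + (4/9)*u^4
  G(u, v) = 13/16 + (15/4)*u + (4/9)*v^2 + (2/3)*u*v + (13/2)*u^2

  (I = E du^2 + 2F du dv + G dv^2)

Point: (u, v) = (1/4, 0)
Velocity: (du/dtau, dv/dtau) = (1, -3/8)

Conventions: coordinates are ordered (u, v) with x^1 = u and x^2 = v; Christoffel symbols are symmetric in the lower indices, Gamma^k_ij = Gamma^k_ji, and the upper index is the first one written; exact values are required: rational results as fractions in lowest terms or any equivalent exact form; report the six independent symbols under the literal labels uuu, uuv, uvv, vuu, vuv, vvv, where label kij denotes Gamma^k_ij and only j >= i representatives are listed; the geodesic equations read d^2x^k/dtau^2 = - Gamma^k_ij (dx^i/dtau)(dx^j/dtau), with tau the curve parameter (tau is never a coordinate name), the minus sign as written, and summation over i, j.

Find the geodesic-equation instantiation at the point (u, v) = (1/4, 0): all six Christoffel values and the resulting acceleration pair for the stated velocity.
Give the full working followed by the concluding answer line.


E = 597/256, F = 55/128, G = 69/32 at the point
E_u = 235/96, E_v = -21/8, F_u = 133/48, F_v = -121/24, G_u = 7, G_v = 1/6
EG - F^2 = 79361/16384;  g^inv = (16384/79361) * [[69/32, -55/128], [-55/128, 597/256]]
first-kind symbols [ij,l] = (1/2)(d_i g_jl + d_j g_il - d_l g_ij): [uu,u] = E_u/2 = 235/192, [uu,v] = F_u - E_v/2 = 49/12, [uv,u] = E_v/2 = -21/16, [uv,v] = G_u/2 = 7/2, [vv,u] = F_v - G_u/2 = -205/24, [vv,v] = G_v/2 = 1/12
Gamma^u_ij = (G*[ij,u] - F*[ij,v])/(EG - F^2), Gamma^v_ij = (E*[ij,v] - F*[ij,u])/(EG - F^2)
Gamma_uuu = 43480/238083, Gamma_uuv = -71008/79361, Gamma_uvv = -907040/238083, Gamma_vuu = 442198/238083, Gamma_vuv = 142968/79361, Gamma_vvv = 189952/238083
d^2u/dtau^2 = -(Gamma_uuu*(1)^2 + 2*Gamma_uuv*(1)*(-3/8) + Gamma_uvv*(-3/8)^2) = -151391/476166
d^2v/dtau^2 = -(Gamma_vuu*(1)^2 + 2*Gamma_vuv*(1)*(-3/8) + Gamma_vvv*(-3/8)^2) = -147232/238083

Answer: Gamma_uuu = 43480/238083, Gamma_uuv = -71008/79361, Gamma_uvv = -907040/238083, Gamma_vuu = 442198/238083, Gamma_vuv = 142968/79361, Gamma_vvv = 189952/238083; accelerations (d^2u/dtau^2, d^2v/dtau^2) = (-151391/476166, -147232/238083)


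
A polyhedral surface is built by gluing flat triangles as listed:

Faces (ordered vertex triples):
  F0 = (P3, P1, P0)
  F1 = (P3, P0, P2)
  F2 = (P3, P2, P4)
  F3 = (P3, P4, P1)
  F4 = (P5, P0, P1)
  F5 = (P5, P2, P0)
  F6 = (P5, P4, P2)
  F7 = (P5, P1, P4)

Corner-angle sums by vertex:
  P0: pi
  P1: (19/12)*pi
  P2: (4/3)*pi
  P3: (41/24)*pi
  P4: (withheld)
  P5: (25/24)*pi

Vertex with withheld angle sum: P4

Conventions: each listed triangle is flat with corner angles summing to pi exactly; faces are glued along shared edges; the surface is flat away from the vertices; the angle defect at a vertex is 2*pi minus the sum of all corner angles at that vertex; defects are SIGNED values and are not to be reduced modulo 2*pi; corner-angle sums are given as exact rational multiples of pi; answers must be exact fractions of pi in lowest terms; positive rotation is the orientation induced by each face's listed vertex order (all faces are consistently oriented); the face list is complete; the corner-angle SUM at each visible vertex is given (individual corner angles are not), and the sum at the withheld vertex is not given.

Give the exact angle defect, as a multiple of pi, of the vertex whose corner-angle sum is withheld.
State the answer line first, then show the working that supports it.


Answer: defect(P4) = (2/3)*pi

V = 6, E = 12, F = 8; chi = V - E + F = 2
Gauss-Bonnet: total defect = 2*pi*chi = 4*pi; visible defects sum to (10/3)*pi


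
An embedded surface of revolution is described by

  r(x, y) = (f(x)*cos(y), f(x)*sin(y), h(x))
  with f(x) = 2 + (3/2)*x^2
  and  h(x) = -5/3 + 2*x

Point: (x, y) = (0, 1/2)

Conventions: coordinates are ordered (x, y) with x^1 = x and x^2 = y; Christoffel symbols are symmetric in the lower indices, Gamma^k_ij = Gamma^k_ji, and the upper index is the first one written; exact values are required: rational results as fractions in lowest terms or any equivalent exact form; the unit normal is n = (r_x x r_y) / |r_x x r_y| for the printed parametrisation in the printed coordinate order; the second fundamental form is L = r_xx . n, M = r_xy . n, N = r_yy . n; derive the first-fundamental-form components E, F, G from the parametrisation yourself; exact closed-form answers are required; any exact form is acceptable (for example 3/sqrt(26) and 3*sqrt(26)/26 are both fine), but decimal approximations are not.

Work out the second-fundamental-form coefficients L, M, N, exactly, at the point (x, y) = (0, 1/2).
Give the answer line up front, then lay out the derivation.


Answer: L = -3, M = 0, N = 2

f = 2, f' = 0, f'' = 3, h' = 2, h'' = 0
E = 4, F = 0, G = 4; answer radicand W^2 = 4
unnormalised second-form numerators: l = -6, m = 0, n = 4; L = l/sqrt(4), and similarly M = m/sqrt(W^2), N = n/sqrt(W^2)


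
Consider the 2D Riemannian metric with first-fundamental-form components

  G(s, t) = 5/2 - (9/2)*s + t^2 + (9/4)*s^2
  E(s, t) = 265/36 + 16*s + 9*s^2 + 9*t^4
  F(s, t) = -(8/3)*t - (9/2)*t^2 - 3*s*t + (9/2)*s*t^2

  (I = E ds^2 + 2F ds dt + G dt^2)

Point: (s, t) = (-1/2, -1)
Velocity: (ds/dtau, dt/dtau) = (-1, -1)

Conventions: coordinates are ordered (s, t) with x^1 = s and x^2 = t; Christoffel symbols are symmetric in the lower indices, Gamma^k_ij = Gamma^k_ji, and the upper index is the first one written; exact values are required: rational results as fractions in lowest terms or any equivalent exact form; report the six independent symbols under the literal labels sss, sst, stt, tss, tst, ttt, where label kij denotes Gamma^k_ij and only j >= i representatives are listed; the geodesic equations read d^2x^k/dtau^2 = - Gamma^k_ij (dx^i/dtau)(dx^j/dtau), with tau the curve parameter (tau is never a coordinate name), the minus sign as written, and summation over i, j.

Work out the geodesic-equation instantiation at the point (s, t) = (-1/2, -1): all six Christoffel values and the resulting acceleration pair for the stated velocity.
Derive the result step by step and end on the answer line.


E = 191/18, F = -67/12, G = 101/16 at the point
E_s = 7, E_t = -36, F_s = 15/2, F_t = 37/3, G_s = -27/4, G_t = -2
EG - F^2 = 10313/288;  g^inv = (288/10313) * [[101/16, 67/12], [67/12, 191/18]]
first-kind symbols [ij,l] = (1/2)(d_i g_jl + d_j g_il - d_l g_ij): [ss,s] = E_s/2 = 7/2, [ss,t] = F_s - E_t/2 = 51/2, [st,s] = E_t/2 = -18, [st,t] = G_s/2 = -27/8, [tt,s] = F_t - G_s/2 = 377/24, [tt,t] = G_t/2 = -1
Gamma^s_ij = (G*[ij,s] - F*[ij,t])/(EG - F^2), Gamma^t_ij = (E*[ij,t] - F*[ij,s])/(EG - F^2)
Gamma_sss = 47367/10313, Gamma_sst = -38151/10313, Gamma_stt = 107799/41252, Gamma_tss = 83556/10313, Gamma_tst = -39258/10313, Gamma_ttt = 22203/10313
d^2s/dtau^2 = -(Gamma_sss*(-1)^2 + 2*Gamma_sst*(-1)*(-1) + Gamma_stt*(-1)^2) = 7941/41252
d^2t/dtau^2 = -(Gamma_tss*(-1)^2 + 2*Gamma_tst*(-1)*(-1) + Gamma_ttt*(-1)^2) = -27243/10313

Answer: Gamma_sss = 47367/10313, Gamma_sst = -38151/10313, Gamma_stt = 107799/41252, Gamma_tss = 83556/10313, Gamma_tst = -39258/10313, Gamma_ttt = 22203/10313; accelerations (d^2s/dtau^2, d^2t/dtau^2) = (7941/41252, -27243/10313)


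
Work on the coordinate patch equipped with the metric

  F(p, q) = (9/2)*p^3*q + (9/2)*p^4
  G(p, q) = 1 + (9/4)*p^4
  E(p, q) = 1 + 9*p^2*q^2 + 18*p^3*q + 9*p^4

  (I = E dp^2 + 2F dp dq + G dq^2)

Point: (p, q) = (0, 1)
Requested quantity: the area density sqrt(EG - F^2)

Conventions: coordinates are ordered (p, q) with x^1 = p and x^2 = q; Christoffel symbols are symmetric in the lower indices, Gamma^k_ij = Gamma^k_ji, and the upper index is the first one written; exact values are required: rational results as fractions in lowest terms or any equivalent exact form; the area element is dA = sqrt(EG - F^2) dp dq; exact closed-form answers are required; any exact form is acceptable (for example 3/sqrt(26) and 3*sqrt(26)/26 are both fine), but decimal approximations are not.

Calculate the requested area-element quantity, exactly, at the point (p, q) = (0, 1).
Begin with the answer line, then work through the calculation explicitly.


Answer: sqrt(EG - F^2) = 1

E = 1, F = 0, G = 1; EG - F^2 = 1


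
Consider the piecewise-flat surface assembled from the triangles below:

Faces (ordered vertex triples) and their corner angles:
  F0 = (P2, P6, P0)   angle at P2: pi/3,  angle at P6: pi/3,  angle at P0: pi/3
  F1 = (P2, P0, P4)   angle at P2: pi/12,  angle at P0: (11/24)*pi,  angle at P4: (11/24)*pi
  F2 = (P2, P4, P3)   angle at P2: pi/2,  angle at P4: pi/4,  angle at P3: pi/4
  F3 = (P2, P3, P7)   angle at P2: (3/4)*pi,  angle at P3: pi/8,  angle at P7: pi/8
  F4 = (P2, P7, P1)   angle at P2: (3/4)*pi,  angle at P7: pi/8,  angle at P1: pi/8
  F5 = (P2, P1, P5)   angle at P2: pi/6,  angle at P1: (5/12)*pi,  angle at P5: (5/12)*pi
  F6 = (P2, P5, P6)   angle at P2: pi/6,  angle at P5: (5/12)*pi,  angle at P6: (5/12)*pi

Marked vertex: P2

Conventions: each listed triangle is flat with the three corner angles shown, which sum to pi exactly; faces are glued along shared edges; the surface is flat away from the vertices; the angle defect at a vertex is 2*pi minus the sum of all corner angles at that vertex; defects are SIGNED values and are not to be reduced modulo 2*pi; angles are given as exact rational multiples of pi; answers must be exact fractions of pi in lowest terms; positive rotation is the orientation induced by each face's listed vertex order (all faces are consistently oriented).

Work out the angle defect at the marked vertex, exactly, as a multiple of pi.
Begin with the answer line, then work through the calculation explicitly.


Answer: defect(P2) = (-3/4)*pi

Sum of corner angles at P2: (11/4)*pi
defect = 2*pi - (11/4)*pi


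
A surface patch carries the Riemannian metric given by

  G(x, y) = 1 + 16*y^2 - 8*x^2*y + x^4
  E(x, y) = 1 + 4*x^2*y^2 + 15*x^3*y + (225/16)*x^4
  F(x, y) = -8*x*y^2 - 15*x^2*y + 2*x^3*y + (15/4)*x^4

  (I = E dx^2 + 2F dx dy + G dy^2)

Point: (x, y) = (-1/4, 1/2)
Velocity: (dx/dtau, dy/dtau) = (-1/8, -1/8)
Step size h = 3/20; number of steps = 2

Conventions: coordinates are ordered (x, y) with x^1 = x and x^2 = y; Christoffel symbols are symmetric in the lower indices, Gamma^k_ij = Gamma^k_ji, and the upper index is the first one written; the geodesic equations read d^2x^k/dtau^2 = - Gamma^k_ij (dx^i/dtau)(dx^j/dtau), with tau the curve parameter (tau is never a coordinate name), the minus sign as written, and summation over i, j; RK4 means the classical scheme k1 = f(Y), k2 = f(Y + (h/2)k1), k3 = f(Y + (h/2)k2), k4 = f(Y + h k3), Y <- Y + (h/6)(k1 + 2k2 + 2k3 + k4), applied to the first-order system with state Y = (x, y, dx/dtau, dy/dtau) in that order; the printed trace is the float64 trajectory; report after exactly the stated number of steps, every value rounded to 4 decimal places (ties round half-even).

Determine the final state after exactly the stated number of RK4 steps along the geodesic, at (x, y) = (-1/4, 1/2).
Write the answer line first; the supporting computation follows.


Answer: x = -0.2875, y = 0.4606, dx/dtau = -0.1249, dy/dtau = -0.1379

f(Y) = (dx/dtau, dy/dtau, -Gamma^x_ij Y'^i Y'^j, -Gamma^y_ij Y'^i Y'^j) with the Gammas evaluated at the stage position; h = 0.150000; intermediate values shown to 6 dp
step 0: x = -0.2500, y = 0.5000, dx/dtau = -0.1250, dy/dtau = -0.1250
step 1:
  k1: at (x, y) = (-0.250000, 0.500000), (dx/dtau, dy/dtau) = (-0.125000, -0.125000); Gamma_xxx = 0.002876, Gamma_xxy = 0.001643, Gamma_xyy = 0.013146, Gamma_yxx = 0.356596, Gamma_yxy = 0.203769, Gamma_yyy = 1.630155; k1 = (-0.125000, -0.125000, -0.000302, -0.037411)
  k2: at (x, y) = (-0.259375, 0.490625), (dx/dtau, dy/dtau) = (-0.125023, -0.127806); Gamma_xxx = 0.000468, Gamma_xxy = 0.000252, Gamma_xyy = 0.001942, Gamma_yxx = 0.397901, Gamma_yxy = 0.214106, Gamma_yyy = 1.650935; k2 = (-0.125023, -0.127806, -0.000047, -0.040029)
  k3: at (x, y) = (-0.259377, 0.490415), (dx/dtau, dy/dtau) = (-0.125004, -0.128002); Gamma_xxx = 0.000445, Gamma_xxy = 0.000239, Gamma_xyy = 0.001846, Gamma_yxx = 0.398180, Gamma_yxy = 0.214161, Gamma_yyy = 1.651350; k3 = (-0.125004, -0.128002, -0.000045, -0.040132)
  k4: at (x, y) = (-0.268751, 0.480800), (dx/dtau, dy/dtau) = (-0.125007, -0.131020); Gamma_xxx = -0.002958, Gamma_xxy = -0.001508, Gamma_xyy = -0.011224, Gamma_yxx = 0.440775, Gamma_yxy = 0.224772, Gamma_yyy = 1.672722; k4 = (-0.125007, -0.131020, 0.000288, -0.042965)
  Y <- Y + (h/6)(k1 + 2k2 + 2k3 + k4): x = -0.2688, y = 0.4808, dx/dtau = -0.1250, dy/dtau = -0.1310
step 2:
  k1: at (x, y) = (-0.268751, 0.480809), (dx/dtau, dy/dtau) = (-0.125005, -0.131017); Gamma_xxx = -0.002957, Gamma_xxy = -0.001508, Gamma_xyy = -0.011220, Gamma_yxx = 0.440765, Gamma_yxy = 0.224771, Gamma_yyy = 1.672704; k1 = (-0.125005, -0.131017, 0.000288, -0.042963)
  k2: at (x, y) = (-0.278127, 0.470983), (dx/dtau, dy/dtau) = (-0.124983, -0.134240); Gamma_xxx = -0.007536, Gamma_xxy = -0.003664, Gamma_xyy = -0.026351, Gamma_yxx = 0.484627, Gamma_yxy = 0.235646, Gamma_yyy = 1.694523; k2 = (-0.124983, -0.134240, 0.000716, -0.046013)
  k3: at (x, y) = (-0.278125, 0.470741), (dx/dtau, dy/dtau) = (-0.124951, -0.134468); Gamma_xxx = -0.007581, Gamma_xxy = -0.003685, Gamma_xyy = -0.026497, Gamma_yxx = 0.484964, Gamma_yxy = 0.235711, Gamma_yyy = 1.695000; k3 = (-0.124951, -0.134468, 0.000721, -0.046141)
  k4: at (x, y) = (-0.287494, 0.460639), (dx/dtau, dy/dtau) = (-0.124897, -0.137939); Gamma_xxx = -0.013582, Gamma_xxy = -0.006324, Gamma_xyy = -0.043994, Gamma_yxx = 0.530178, Gamma_yxy = 0.246853, Gamma_yyy = 1.717276; k4 = (-0.124897, -0.137939, 0.001267, -0.049451)
  Y <- Y + (h/6)(k1 + 2k2 + 2k3 + k4): x = -0.2875, y = 0.4606, dx/dtau = -0.1249, dy/dtau = -0.1379


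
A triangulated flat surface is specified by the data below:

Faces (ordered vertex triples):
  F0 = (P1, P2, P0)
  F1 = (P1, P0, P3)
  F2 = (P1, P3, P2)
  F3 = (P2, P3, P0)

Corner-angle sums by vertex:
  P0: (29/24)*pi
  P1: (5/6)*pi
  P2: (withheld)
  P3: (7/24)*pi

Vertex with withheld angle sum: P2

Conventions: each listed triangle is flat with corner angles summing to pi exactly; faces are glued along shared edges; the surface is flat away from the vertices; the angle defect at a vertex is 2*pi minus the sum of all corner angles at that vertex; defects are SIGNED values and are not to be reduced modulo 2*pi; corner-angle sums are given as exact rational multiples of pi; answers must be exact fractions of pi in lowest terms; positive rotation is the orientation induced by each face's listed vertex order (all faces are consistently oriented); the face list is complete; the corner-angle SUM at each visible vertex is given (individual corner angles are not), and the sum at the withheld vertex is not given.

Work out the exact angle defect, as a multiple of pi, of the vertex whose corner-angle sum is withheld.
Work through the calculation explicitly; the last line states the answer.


V = 4, E = 6, F = 4; chi = V - E + F = 2
Gauss-Bonnet: total defect = 2*pi*chi = 4*pi; visible defects sum to (11/3)*pi

Answer: defect(P2) = pi/3


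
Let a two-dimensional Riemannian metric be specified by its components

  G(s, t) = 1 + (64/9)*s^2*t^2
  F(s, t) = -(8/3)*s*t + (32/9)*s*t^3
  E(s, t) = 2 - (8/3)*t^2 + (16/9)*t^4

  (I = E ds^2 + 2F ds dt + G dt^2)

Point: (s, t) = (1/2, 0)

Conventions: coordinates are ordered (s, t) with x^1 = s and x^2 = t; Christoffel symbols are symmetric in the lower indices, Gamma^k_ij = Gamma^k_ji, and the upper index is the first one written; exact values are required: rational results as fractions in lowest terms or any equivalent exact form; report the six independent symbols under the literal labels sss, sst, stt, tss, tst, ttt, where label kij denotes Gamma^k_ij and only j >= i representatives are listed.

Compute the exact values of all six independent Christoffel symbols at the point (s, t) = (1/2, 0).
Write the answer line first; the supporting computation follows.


Answer: Gamma_sss = 0, Gamma_sst = 0, Gamma_stt = -2/3, Gamma_tss = 0, Gamma_tst = 0, Gamma_ttt = 0

E = 2, F = 0, G = 1 at the point
E_s = 0, E_t = 0, F_s = 0, F_t = -4/3, G_s = 0, G_t = 0
EG - F^2 = 2;  g^inv = (1/2) * [[1, 0], [0, 2]]
first-kind symbols [ij,l] = (1/2)(d_i g_jl + d_j g_il - d_l g_ij): [ss,s] = E_s/2 = 0, [ss,t] = F_s - E_t/2 = 0, [st,s] = E_t/2 = 0, [st,t] = G_s/2 = 0, [tt,s] = F_t - G_s/2 = -4/3, [tt,t] = G_t/2 = 0
Gamma^s_ij = (G*[ij,s] - F*[ij,t])/(EG - F^2), Gamma^t_ij = (E*[ij,t] - F*[ij,s])/(EG - F^2)


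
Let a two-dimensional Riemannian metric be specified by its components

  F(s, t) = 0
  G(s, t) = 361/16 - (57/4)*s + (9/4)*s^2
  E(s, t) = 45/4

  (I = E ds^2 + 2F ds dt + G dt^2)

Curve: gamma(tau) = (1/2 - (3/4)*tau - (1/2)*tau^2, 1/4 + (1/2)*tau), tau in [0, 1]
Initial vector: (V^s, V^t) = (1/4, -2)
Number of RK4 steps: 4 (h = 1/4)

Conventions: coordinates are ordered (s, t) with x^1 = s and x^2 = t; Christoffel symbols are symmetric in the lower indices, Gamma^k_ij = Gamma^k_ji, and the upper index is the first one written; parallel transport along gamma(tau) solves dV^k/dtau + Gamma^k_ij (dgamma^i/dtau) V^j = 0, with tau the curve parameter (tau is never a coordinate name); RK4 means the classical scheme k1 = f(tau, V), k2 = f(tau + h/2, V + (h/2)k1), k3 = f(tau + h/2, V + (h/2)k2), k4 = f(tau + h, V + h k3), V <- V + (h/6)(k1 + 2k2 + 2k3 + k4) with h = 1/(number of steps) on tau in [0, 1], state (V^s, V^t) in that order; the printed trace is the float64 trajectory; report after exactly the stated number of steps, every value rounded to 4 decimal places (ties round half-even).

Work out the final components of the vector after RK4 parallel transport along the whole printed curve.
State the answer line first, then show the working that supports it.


Answer: V^s = 0.7727, V^t = -1.2962

gamma'(tau) = (-3/4 - tau, 1/2); f(tau, V)^k = -Gamma^k_ij(gamma(tau)) gamma'^i(tau) V^j; h = 1/4; intermediate values shown to 6 dp
curve data and Christoffel symbols at the stage parameters:
  tau = 0.000000: gamma = (0.500000, 0.250000), gamma' = (-0.750000, 0.500000); Gamma_sss = 0.000000, Gamma_sst = 0.000000, Gamma_stt = 0.533333, Gamma_tss = 0.000000, Gamma_tst = -0.375000, Gamma_ttt = 0.000000
  tau = 0.125000: gamma = (0.398438, 0.312500), gamma' = (-0.875000, 0.500000); Gamma_sss = 0.000000, Gamma_sst = 0.000000, Gamma_stt = 0.553646, Gamma_tss = 0.000000, Gamma_tst = -0.361242, Gamma_ttt = 0.000000
  tau = 0.250000: gamma = (0.281250, 0.375000), gamma' = (-1.000000, 0.500000); Gamma_sss = 0.000000, Gamma_sst = 0.000000, Gamma_stt = 0.577083, Gamma_tss = 0.000000, Gamma_tst = -0.346570, Gamma_ttt = 0.000000
  tau = 0.375000: gamma = (0.148438, 0.437500), gamma' = (-1.125000, 0.500000); Gamma_sss = 0.000000, Gamma_sst = 0.000000, Gamma_stt = 0.603646, Gamma_tss = 0.000000, Gamma_tst = -0.331320, Gamma_ttt = 0.000000
  tau = 0.500000: gamma = (0.000000, 0.500000), gamma' = (-1.250000, 0.500000); Gamma_sss = 0.000000, Gamma_sst = 0.000000, Gamma_stt = 0.633333, Gamma_tss = 0.000000, Gamma_tst = -0.315789, Gamma_ttt = 0.000000
  tau = 0.625000: gamma = (-0.164062, 0.562500), gamma' = (-1.375000, 0.500000); Gamma_sss = 0.000000, Gamma_sst = 0.000000, Gamma_stt = 0.666146, Gamma_tss = 0.000000, Gamma_tst = -0.300235, Gamma_ttt = 0.000000
  tau = 0.750000: gamma = (-0.343750, 0.625000), gamma' = (-1.500000, 0.500000); Gamma_sss = 0.000000, Gamma_sst = 0.000000, Gamma_stt = 0.702083, Gamma_tss = 0.000000, Gamma_tst = -0.284866, Gamma_ttt = 0.000000
  tau = 0.875000: gamma = (-0.539062, 0.687500), gamma' = (-1.625000, 0.500000); Gamma_sss = 0.000000, Gamma_sst = 0.000000, Gamma_stt = 0.741146, Gamma_tss = 0.000000, Gamma_tst = -0.269852, Gamma_ttt = 0.000000
  tau = 1.000000: gamma = (-0.750000, 0.750000), gamma' = (-1.750000, 0.500000); Gamma_sss = 0.000000, Gamma_sst = 0.000000, Gamma_stt = 0.783333, Gamma_tss = 0.000000, Gamma_tst = -0.255319, Gamma_ttt = 0.000000
step 0: V^s = 0.2500, V^t = -2.0000
step 1: k1 = (0.533333, 0.609375), k2 = (0.532560, 0.665293), k3 = (0.530625, 0.663066), k4 = (0.529253, 0.702000); V <- V + (h/6)(k1 + 2k2 + 2k3 + k4): V^s = 0.3829, V^t = -1.8347
step 2: k1 = (0.529377, 0.702186), k2 = (0.527251, 0.725516), k3 = (0.526371, 0.724385), k4 = (0.523629, 0.733955); V <- V + (h/6)(k1 + 2k2 + 2k3 + k4): V^s = 0.5146, V^t = -1.6540
step 3: k1 = (0.523766, 0.734139), k2 = (0.520337, 0.731995), k3 = (0.520426, 0.732042), k4 = (0.516378, 0.720373); V <- V + (h/6)(k1 + 2k2 + 2k3 + k4): V^s = 0.6446, V^t = -1.4714
step 4: k1 = (0.516519, 0.720540), k2 = (0.511881, 0.701412), k3 = (0.512767, 0.702382), k4 = (0.507520, 0.677629); V <- V + (h/6)(k1 + 2k2 + 2k3 + k4): V^s = 0.7727, V^t = -1.2962


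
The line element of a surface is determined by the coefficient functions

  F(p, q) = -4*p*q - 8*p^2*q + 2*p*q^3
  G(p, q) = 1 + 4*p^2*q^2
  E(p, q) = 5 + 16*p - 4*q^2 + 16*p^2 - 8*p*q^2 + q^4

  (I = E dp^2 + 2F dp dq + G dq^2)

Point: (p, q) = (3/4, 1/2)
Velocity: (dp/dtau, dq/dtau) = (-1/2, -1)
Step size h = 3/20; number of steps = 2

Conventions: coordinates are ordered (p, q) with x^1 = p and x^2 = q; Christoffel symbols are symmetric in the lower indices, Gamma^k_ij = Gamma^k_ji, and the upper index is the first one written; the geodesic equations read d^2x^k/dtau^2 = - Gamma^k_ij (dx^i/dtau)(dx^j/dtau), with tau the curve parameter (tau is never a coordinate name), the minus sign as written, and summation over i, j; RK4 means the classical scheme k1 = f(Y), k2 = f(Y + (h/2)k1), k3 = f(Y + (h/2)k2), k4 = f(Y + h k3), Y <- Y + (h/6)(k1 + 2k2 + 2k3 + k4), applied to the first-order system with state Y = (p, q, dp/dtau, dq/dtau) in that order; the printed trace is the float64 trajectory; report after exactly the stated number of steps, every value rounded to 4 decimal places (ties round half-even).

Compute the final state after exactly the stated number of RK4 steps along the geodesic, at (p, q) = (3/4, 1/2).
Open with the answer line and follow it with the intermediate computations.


Answer: p = 0.6117, q = 0.1986, dp/dtau = -0.4278, dq/dtau = -1.0078

f(Y) = (dp/dtau, dq/dtau, -Gamma^p_ij Y'^i Y'^j, -Gamma^q_ij Y'^i Y'^j) with the Gammas evaluated at the stage position; h = 0.150000; intermediate values shown to 6 dp
step 0: p = 0.7500, q = 0.5000, dp/dtau = -0.5000, dq/dtau = -1.0000
step 1:
  k1: at (p, q) = (0.750000, 0.500000), (dp/dtau, dq/dtau) = (-0.500000, -1.000000); Gamma_ppp = 0.787565, Gamma_ppq = -0.196891, Gamma_pqq = -0.295337, Gamma_qpp = -0.124352, Gamma_qpq = 0.031088, Gamma_qqq = 0.046632; k1 = (-0.500000, -1.000000, 0.295337, -0.046632)
  k2: at (p, q) = (0.712500, 0.425000), (dp/dtau, dq/dtau) = (-0.477850, -1.003497); Gamma_ppp = 0.806112, Gamma_ppq = -0.171299, Gamma_pqq = -0.287178, Gamma_qpp = -0.104554, Gamma_qpq = 0.022218, Gamma_qqq = 0.037247; k2 = (-0.477850, -1.003497, 0.269405, -0.034942)
  k3: at (p, q) = (0.714161, 0.424738), (dp/dtau, dq/dtau) = (-0.479795, -1.002621); Gamma_ppp = 0.805024, Gamma_ppq = -0.170962, Gamma_pqq = -0.287459, Gamma_qpp = -0.104438, Gamma_qpq = 0.022179, Gamma_qqq = 0.037293; k3 = (-0.479795, -1.002621, 0.268132, -0.034785)
  k4: at (p, q) = (0.678031, 0.349607), (dp/dtau, dq/dtau) = (-0.459780, -1.005218); Gamma_ppp = 0.823598, Gamma_ppq = -0.143968, Gamma_pqq = -0.279213, Gamma_qpp = -0.085069, Gamma_qpq = 0.014870, Gamma_qqq = 0.028840; k4 = (-0.459780, -1.005218, 0.241105, -0.024904)
  Y <- Y + (h/6)(k1 + 2k2 + 2k3 + k4): p = 0.6781, q = 0.3496, dp/dtau = -0.4597, dq/dtau = -1.0053
step 2:
  k1: at (p, q) = (0.678123, 0.349564), (dp/dtau, dq/dtau) = (-0.459712, -1.005275); Gamma_ppp = 0.823534, Gamma_ppq = -0.143939, Gamma_pqq = -0.279229, Gamma_qpp = -0.085056, Gamma_qpq = 0.014866, Gamma_qqq = 0.028839; k1 = (-0.459712, -1.005275, 0.241179, -0.024909)
  k2: at (p, q) = (0.643645, 0.274168), (dp/dtau, dq/dtau) = (-0.441624, -1.007143); Gamma_ppp = 0.842221, Gamma_ppq = -0.115455, Gamma_pqq = -0.271046, Gamma_qpp = -0.066064, Gamma_qpq = 0.009056, Gamma_qqq = 0.021261; k2 = (-0.441624, -1.007143, 0.213376, -0.016737)
  k3: at (p, q) = (0.645001, 0.274028), (dp/dtau, dq/dtau) = (-0.443709, -1.006530); Gamma_ppp = 0.841285, Gamma_ppq = -0.115268, Gamma_pqq = -0.271315, Gamma_qpp = -0.066015, Gamma_qpq = 0.009045, Gamma_qqq = 0.021290; k3 = (-0.443709, -1.006530, 0.212198, -0.016651)
  k4: at (p, q) = (0.611567, 0.198584), (dp/dtau, dq/dtau) = (-0.427882, -1.007772); Gamma_ppp = 0.860744, Gamma_ppq = -0.085465, Gamma_pqq = -0.263201, Gamma_qpp = -0.047442, Gamma_qpq = 0.004711, Gamma_qqq = 0.014507; k4 = (-0.427882, -1.007772, 0.183427, -0.010110)
  Y <- Y + (h/6)(k1 + 2k2 + 2k3 + k4): p = 0.6117, q = 0.1986, dp/dtau = -0.4278, dq/dtau = -1.0078


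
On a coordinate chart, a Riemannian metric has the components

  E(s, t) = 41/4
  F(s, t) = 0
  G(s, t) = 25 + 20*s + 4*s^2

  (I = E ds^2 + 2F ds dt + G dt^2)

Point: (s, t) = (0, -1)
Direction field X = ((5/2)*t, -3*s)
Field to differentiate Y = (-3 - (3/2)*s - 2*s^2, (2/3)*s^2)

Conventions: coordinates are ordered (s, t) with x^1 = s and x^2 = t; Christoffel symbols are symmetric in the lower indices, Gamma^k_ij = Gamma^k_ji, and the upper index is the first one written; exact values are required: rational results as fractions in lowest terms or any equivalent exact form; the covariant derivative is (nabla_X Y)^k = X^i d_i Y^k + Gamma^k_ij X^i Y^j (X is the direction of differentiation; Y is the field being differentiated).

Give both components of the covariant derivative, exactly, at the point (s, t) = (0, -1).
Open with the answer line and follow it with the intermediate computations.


Answer: (nabla_X Y)^s = 15/4, (nabla_X Y)^t = 0

E = 41/4, F = 0, G = 25 at the point
E_s = 0, E_t = 0, F_s = 0, F_t = 0, G_s = 20, G_t = 0
EG - F^2 = 1025/4;  g^inv = (4/1025) * [[25, 0], [0, 41/4]]
first-kind symbols [ij,l] = (1/2)(d_i g_jl + d_j g_il - d_l g_ij): [ss,s] = E_s/2 = 0, [ss,t] = F_s - E_t/2 = 0, [st,s] = E_t/2 = 0, [st,t] = G_s/2 = 10, [tt,s] = F_t - G_s/2 = -10, [tt,t] = G_t/2 = 0
Gamma^s_ij = (G*[ij,s] - F*[ij,t])/(EG - F^2), Gamma^t_ij = (E*[ij,t] - F*[ij,s])/(EG - F^2)
Gamma_sss = 0, Gamma_sst = 0, Gamma_stt = -40/41, Gamma_tss = 0, Gamma_tst = 2/5, Gamma_ttt = 0
X = (-5/2, 0), Y = (-3, 0) at the point
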